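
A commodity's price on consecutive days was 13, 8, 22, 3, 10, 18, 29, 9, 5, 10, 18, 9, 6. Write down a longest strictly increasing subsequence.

Patience tails give the LIS length; then backtrack through the dp parents:
13 → extends → [13]
8 → replaces 13 → [8]
22 → extends → [8, 22]
3 → replaces 8 → [3, 22]
10 → replaces 22 → [3, 10]
18 → extends → [3, 10, 18]
29 → extends → [3, 10, 18, 29]
9 → replaces 10 → [3, 9, 18, 29]
5 → replaces 9 → [3, 5, 18, 29]
10 → replaces 18 → [3, 5, 10, 29]
18 → replaces 29 → [3, 5, 10, 18]
9 → replaces 10 → [3, 5, 9, 18]
6 → replaces 9 → [3, 5, 6, 18]
Length 4; one witness is 8, 10, 18, 29.

8, 10, 18, 29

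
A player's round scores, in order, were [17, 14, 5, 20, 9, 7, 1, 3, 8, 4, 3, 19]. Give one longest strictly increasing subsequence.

5, 7, 8, 19

Patience tails give the LIS length; then backtrack through the dp parents:
17 → extends → [17]
14 → replaces 17 → [14]
5 → replaces 14 → [5]
20 → extends → [5, 20]
9 → replaces 20 → [5, 9]
7 → replaces 9 → [5, 7]
1 → replaces 5 → [1, 7]
3 → replaces 7 → [1, 3]
8 → extends → [1, 3, 8]
4 → replaces 8 → [1, 3, 4]
3 → already a tail → [1, 3, 4]
19 → extends → [1, 3, 4, 19]
Length 4; one witness is 5, 7, 8, 19.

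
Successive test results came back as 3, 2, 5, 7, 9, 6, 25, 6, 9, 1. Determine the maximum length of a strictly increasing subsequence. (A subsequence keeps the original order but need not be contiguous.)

Let dp[i] be the length of the longest such subsequence ending at index i:
i:      1  2  3  4  5  6  7  8  9 10
a[i]:   3  2  5  7  9  6 25  6  9  1
dp:     1  1  2  3  4  3  5  3  4  1
Maximum dp value is 5.

5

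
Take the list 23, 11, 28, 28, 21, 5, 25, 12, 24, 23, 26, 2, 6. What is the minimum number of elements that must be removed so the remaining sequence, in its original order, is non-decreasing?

Fewest deletions = n − (longest non-decreasing subsequence).
i:      1  2  3  4  5  6  7  8  9 10 11 12 13
a[i]:  23 11 28 28 21  5 25 12 24 23 26  2  6
dp:     1  1  2  3  2  1  3  2  3  3  4  1  2
max dp = 4, so deletions = 13 − 4 = 9.

9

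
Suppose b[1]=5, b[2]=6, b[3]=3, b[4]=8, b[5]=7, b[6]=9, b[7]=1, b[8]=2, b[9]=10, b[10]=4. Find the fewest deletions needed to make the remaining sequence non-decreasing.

Fewest deletions = n − (longest non-decreasing subsequence).
i:      1  2  3  4  5  6  7  8  9 10
b[i]:   5  6  3  8  7  9  1  2 10  4
dp:     1  2  1  3  3  4  1  2  5  3
max dp = 5, so deletions = 10 − 5 = 5.

5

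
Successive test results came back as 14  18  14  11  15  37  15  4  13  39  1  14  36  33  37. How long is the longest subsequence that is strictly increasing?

5

Track the smallest tail for each achievable length (strict):
14 → extends → [14]
18 → extends → [14, 18]
14 → already a tail → [14, 18]
11 → replaces 14 → [11, 18]
15 → replaces 18 → [11, 15]
37 → extends → [11, 15, 37]
15 → already a tail → [11, 15, 37]
4 → replaces 11 → [4, 15, 37]
13 → replaces 15 → [4, 13, 37]
39 → extends → [4, 13, 37, 39]
1 → replaces 4 → [1, 13, 37, 39]
14 → replaces 37 → [1, 13, 14, 39]
36 → replaces 39 → [1, 13, 14, 36]
33 → replaces 36 → [1, 13, 14, 33]
37 → extends → [1, 13, 14, 33, 37]
Five tails, so the longest strictly increasing subsequence has length 5 (e.g. 11, 13, 14, 36, 37).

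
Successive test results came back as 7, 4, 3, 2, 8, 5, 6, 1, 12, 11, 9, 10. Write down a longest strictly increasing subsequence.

4, 5, 6, 9, 10

Patience tails give the LIS length; then backtrack through the dp parents:
7 → extends → [7]
4 → replaces 7 → [4]
3 → replaces 4 → [3]
2 → replaces 3 → [2]
8 → extends → [2, 8]
5 → replaces 8 → [2, 5]
6 → extends → [2, 5, 6]
1 → replaces 2 → [1, 5, 6]
12 → extends → [1, 5, 6, 12]
11 → replaces 12 → [1, 5, 6, 11]
9 → replaces 11 → [1, 5, 6, 9]
10 → extends → [1, 5, 6, 9, 10]
Length 5; one witness is 4, 5, 6, 9, 10.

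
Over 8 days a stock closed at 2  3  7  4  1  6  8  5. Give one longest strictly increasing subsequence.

2, 3, 4, 6, 8

Patience tails give the LIS length; then backtrack through the dp parents:
2 → extends → [2]
3 → extends → [2, 3]
7 → extends → [2, 3, 7]
4 → replaces 7 → [2, 3, 4]
1 → replaces 2 → [1, 3, 4]
6 → extends → [1, 3, 4, 6]
8 → extends → [1, 3, 4, 6, 8]
5 → replaces 6 → [1, 3, 4, 5, 8]
Length 5; one witness is 2, 3, 4, 6, 8.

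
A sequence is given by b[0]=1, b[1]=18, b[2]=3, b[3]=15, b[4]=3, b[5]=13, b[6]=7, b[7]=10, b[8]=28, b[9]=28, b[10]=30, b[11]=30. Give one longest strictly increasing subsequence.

Patience tails give the LIS length; then backtrack through the dp parents:
1 → extends → [1]
18 → extends → [1, 18]
3 → replaces 18 → [1, 3]
15 → extends → [1, 3, 15]
3 → already a tail → [1, 3, 15]
13 → replaces 15 → [1, 3, 13]
7 → replaces 13 → [1, 3, 7]
10 → extends → [1, 3, 7, 10]
28 → extends → [1, 3, 7, 10, 28]
28 → already a tail → [1, 3, 7, 10, 28]
30 → extends → [1, 3, 7, 10, 28, 30]
30 → already a tail → [1, 3, 7, 10, 28, 30]
Length 6; one witness is 1, 3, 7, 10, 28, 30.

1, 3, 7, 10, 28, 30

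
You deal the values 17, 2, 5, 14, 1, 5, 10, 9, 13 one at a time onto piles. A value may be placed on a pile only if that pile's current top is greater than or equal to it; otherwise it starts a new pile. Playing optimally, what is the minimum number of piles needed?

4

Place each on the leftmost legal pile:
17 → new pile 1 (tops now [17])
2 → pile 1 (tops now [2])
5 → new pile 2 (tops now [2, 5])
14 → new pile 3 (tops now [2, 5, 14])
1 → pile 1 (tops now [1, 5, 14])
5 → pile 2 (tops now [1, 5, 14])
10 → pile 3 (tops now [1, 5, 10])
9 → pile 3 (tops now [1, 5, 9])
13 → new pile 4 (tops now [1, 5, 9, 13])
Four piles.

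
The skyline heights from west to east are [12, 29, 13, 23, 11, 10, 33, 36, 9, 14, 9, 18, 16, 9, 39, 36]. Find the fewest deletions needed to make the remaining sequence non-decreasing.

10

Fewest deletions = n − (longest non-decreasing subsequence).
i:      1  2  3  4  5  6  7  8  9 10 11 12 13 14 15 16
a[i]:  12 29 13 23 11 10 33 36  9 14  9 18 16  9 39 36
dp:     1  2  2  3  1  1  4  5  1  3  2  4  4  3  6  6
max dp = 6, so deletions = 16 − 6 = 10.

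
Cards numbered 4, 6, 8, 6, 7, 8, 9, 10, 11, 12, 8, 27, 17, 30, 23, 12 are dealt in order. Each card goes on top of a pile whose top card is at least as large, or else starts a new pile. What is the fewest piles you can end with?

Place each on the leftmost legal pile:
4 → new pile 1 (tops now [4])
6 → new pile 2 (tops now [4, 6])
8 → new pile 3 (tops now [4, 6, 8])
6 → pile 2 (tops now [4, 6, 8])
7 → pile 3 (tops now [4, 6, 7])
8 → new pile 4 (tops now [4, 6, 7, 8])
9 → new pile 5 (tops now [4, 6, 7, 8, 9])
10 → new pile 6 (tops now [4, 6, 7, 8, 9, 10])
11 → new pile 7 (tops now [4, 6, 7, 8, 9, 10, 11])
12 → new pile 8 (tops now [4, 6, 7, 8, 9, 10, 11, 12])
8 → pile 4 (tops now [4, 6, 7, 8, 9, 10, 11, 12])
27 → new pile 9 (tops now [4, 6, 7, 8, 9, 10, 11, 12, 27])
17 → pile 9 (tops now [4, 6, 7, 8, 9, 10, 11, 12, 17])
30 → new pile 10 (tops now [4, 6, 7, 8, 9, 10, 11, 12, 17, 30])
23 → pile 10 (tops now [4, 6, 7, 8, 9, 10, 11, 12, 17, 23])
12 → pile 8 (tops now [4, 6, 7, 8, 9, 10, 11, 12, 17, 23])
Ten piles.

10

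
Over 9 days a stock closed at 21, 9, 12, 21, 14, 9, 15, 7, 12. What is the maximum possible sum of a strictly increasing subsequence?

50

Let S[i] be the best sum of a strictly increasing subsequence ending at i:
i:      1  2  3  4  5  6  7  8  9
a[i]:  21  9 12 21 14  9 15  7 12
S:     21  9 21 42 35  9 50  7 21
Maximum is 50 (e.g. 9 + 12 + 14 + 15).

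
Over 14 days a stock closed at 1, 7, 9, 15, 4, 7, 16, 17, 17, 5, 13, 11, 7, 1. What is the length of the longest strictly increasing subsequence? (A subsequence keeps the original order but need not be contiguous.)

Let dp[i] be the length of the longest such subsequence ending at index i:
i:      1  2  3  4  5  6  7  8  9 10 11 12 13 14
a[i]:   1  7  9 15  4  7 16 17 17  5 13 11  7  1
dp:     1  2  3  4  2  3  5  6  6  3  4  4  4  1
Maximum dp value is 6.

6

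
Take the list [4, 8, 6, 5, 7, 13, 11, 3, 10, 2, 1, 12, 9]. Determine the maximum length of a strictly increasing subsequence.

5

Let dp[i] be the length of the longest such subsequence ending at index i:
i:      1  2  3  4  5  6  7  8  9 10 11 12 13
a[i]:   4  8  6  5  7 13 11  3 10  2  1 12  9
dp:     1  2  2  2  3  4  4  1  4  1  1  5  4
Maximum dp value is 5.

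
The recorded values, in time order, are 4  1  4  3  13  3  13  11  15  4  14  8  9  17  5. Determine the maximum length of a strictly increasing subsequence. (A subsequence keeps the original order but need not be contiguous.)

6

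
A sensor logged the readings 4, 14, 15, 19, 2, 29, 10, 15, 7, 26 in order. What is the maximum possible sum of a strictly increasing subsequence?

Let S[i] be the best sum of a strictly increasing subsequence ending at i:
i:      1  2  3  4  5  6  7  8  9 10
a[i]:   4 14 15 19  2 29 10 15  7 26
S:      4 18 33 52  2 81 14 33 11 78
Maximum is 81 (e.g. 4 + 14 + 15 + 19 + 29).

81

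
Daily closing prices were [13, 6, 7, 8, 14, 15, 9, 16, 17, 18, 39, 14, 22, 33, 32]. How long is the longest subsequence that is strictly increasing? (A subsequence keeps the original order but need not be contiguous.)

10

Let dp[i] be the length of the longest such subsequence ending at index i:
i:      1  2  3  4  5  6  7  8  9 10 11 12 13 14 15
a[i]:  13  6  7  8 14 15  9 16 17 18 39 14 22 33 32
dp:     1  1  2  3  4  5  4  6  7  8  9  5  9 10 10
Maximum dp value is 10.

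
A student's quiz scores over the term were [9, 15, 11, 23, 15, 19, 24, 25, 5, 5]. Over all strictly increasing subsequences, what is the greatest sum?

103

Let S[i] be the best sum of a strictly increasing subsequence ending at i:
i:       1   2   3   4   5   6   7   8   9  10
a[i]:    9  15  11  23  15  19  24  25   5   5
S:       9  24  20  47  35  54  78 103   5   5
Maximum is 103 (e.g. 9 + 11 + 15 + 19 + 24 + 25).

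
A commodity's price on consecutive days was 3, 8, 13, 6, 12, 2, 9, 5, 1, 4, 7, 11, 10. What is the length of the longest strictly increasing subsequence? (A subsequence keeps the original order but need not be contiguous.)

Track the smallest tail for each achievable length (strict):
3 → extends → [3]
8 → extends → [3, 8]
13 → extends → [3, 8, 13]
6 → replaces 8 → [3, 6, 13]
12 → replaces 13 → [3, 6, 12]
2 → replaces 3 → [2, 6, 12]
9 → replaces 12 → [2, 6, 9]
5 → replaces 6 → [2, 5, 9]
1 → replaces 2 → [1, 5, 9]
4 → replaces 5 → [1, 4, 9]
7 → replaces 9 → [1, 4, 7]
11 → extends → [1, 4, 7, 11]
10 → replaces 11 → [1, 4, 7, 10]
Four tails, so the longest strictly increasing subsequence has length 4 (e.g. 3, 8, 9, 11).

4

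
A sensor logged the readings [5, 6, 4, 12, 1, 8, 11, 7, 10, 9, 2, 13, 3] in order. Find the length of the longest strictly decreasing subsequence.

5

Negate each value so 'decreasing' becomes 'increasing', then run patience tails on the negated sequence:
-5 → extends → [-5]
-6 → replaces -5 → [-6]
-4 → extends → [-6, -4]
-12 → replaces -6 → [-12, -4]
-1 → extends → [-12, -4, -1]
-8 → replaces -4 → [-12, -8, -1]
-11 → replaces -8 → [-12, -11, -1]
-7 → replaces -1 → [-12, -11, -7]
-10 → replaces -7 → [-12, -11, -10]
-9 → extends → [-12, -11, -10, -9]
-2 → extends → [-12, -11, -10, -9, -2]
-13 → replaces -12 → [-13, -11, -10, -9, -2]
-3 → replaces -2 → [-13, -11, -10, -9, -3]
Five tails, so the longest strictly decreasing subsequence of the original has length 5.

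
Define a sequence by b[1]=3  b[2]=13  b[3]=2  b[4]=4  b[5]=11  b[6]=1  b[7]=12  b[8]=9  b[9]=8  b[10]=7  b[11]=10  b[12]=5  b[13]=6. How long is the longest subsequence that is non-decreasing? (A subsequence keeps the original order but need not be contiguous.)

Let dp[i] be the length of the longest such subsequence ending at index i:
i:      1  2  3  4  5  6  7  8  9 10 11 12 13
b[i]:   3 13  2  4 11  1 12  9  8  7 10  5  6
dp:     1  2  1  2  3  1  4  3  3  3  4  3  4
Maximum dp value is 4.

4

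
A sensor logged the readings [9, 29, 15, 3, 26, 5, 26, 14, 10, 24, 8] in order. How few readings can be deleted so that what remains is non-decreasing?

Fewest deletions = n − (longest non-decreasing subsequence).
i:      1  2  3  4  5  6  7  8  9 10 11
a[i]:   9 29 15  3 26  5 26 14 10 24  8
dp:     1  2  2  1  3  2  4  3  3  4  3
max dp = 4, so deletions = 11 − 4 = 7.

7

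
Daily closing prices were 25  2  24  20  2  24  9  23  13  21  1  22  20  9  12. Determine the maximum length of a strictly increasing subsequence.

5

Let dp[i] be the length of the longest such subsequence ending at index i:
i:      1  2  3  4  5  6  7  8  9 10 11 12 13 14 15
a[i]:  25  2 24 20  2 24  9 23 13 21  1 22 20  9 12
dp:     1  1  2  2  1  3  2  3  3  4  1  5  4  2  3
Maximum dp value is 5.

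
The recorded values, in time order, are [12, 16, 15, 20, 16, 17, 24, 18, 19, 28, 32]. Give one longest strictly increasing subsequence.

Patience tails give the LIS length; then backtrack through the dp parents:
12 → extends → [12]
16 → extends → [12, 16]
15 → replaces 16 → [12, 15]
20 → extends → [12, 15, 20]
16 → replaces 20 → [12, 15, 16]
17 → extends → [12, 15, 16, 17]
24 → extends → [12, 15, 16, 17, 24]
18 → replaces 24 → [12, 15, 16, 17, 18]
19 → extends → [12, 15, 16, 17, 18, 19]
28 → extends → [12, 15, 16, 17, 18, 19, 28]
32 → extends → [12, 15, 16, 17, 18, 19, 28, 32]
Length 8; one witness is 12, 15, 16, 17, 18, 19, 28, 32.

12, 15, 16, 17, 18, 19, 28, 32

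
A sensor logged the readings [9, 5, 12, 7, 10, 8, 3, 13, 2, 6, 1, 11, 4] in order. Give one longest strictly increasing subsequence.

Patience tails give the LIS length; then backtrack through the dp parents:
9 → extends → [9]
5 → replaces 9 → [5]
12 → extends → [5, 12]
7 → replaces 12 → [5, 7]
10 → extends → [5, 7, 10]
8 → replaces 10 → [5, 7, 8]
3 → replaces 5 → [3, 7, 8]
13 → extends → [3, 7, 8, 13]
2 → replaces 3 → [2, 7, 8, 13]
6 → replaces 7 → [2, 6, 8, 13]
1 → replaces 2 → [1, 6, 8, 13]
11 → replaces 13 → [1, 6, 8, 11]
4 → replaces 6 → [1, 4, 8, 11]
Length 4; one witness is 5, 7, 10, 13.

5, 7, 10, 13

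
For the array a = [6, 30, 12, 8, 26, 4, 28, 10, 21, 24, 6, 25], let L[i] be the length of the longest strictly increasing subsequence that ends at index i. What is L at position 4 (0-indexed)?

3

dp[i] = 1 + max{dp[j] : j<i, a[j]<a[i]} (or 1 if no such j):
i:      0  1  2  3  4  5  6  7  8  9 10 11
a[i]:   6 30 12  8 26  4 28 10 21 24  6 25
dp:     1  2  2  2  3  1  4  3  4  5  2  6
At index 4 the value is 3.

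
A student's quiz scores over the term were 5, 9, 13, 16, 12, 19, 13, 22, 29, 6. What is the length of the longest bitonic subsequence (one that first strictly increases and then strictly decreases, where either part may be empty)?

inc[i] = longest strictly increasing subsequence ending at i; dec[i] = longest strictly decreasing subsequence starting at i:
i:      1  2  3  4  5  6  7  8  9 10
a[i]:   5  9 13 16 12 19 13 22 29  6
inc:    1  2  3  4  3  5  4  6  7  2
dec:    1  2  3  3  2  3  2  2  2  1
Best peak at i=9 (value 29): inc=7, dec=2, length 7+2−1 = 8.

8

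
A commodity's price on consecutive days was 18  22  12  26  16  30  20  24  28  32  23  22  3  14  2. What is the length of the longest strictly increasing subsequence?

6

Track the smallest tail for each achievable length (strict):
18 → extends → [18]
22 → extends → [18, 22]
12 → replaces 18 → [12, 22]
26 → extends → [12, 22, 26]
16 → replaces 22 → [12, 16, 26]
30 → extends → [12, 16, 26, 30]
20 → replaces 26 → [12, 16, 20, 30]
24 → replaces 30 → [12, 16, 20, 24]
28 → extends → [12, 16, 20, 24, 28]
32 → extends → [12, 16, 20, 24, 28, 32]
23 → replaces 24 → [12, 16, 20, 23, 28, 32]
22 → replaces 23 → [12, 16, 20, 22, 28, 32]
3 → replaces 12 → [3, 16, 20, 22, 28, 32]
14 → replaces 16 → [3, 14, 20, 22, 28, 32]
2 → replaces 3 → [2, 14, 20, 22, 28, 32]
Six tails, so the longest strictly increasing subsequence has length 6 (e.g. 12, 16, 20, 24, 28, 32).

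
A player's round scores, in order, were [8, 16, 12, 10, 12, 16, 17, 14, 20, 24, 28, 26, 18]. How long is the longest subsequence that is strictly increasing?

8

Track the smallest tail for each achievable length (strict):
8 → extends → [8]
16 → extends → [8, 16]
12 → replaces 16 → [8, 12]
10 → replaces 12 → [8, 10]
12 → extends → [8, 10, 12]
16 → extends → [8, 10, 12, 16]
17 → extends → [8, 10, 12, 16, 17]
14 → replaces 16 → [8, 10, 12, 14, 17]
20 → extends → [8, 10, 12, 14, 17, 20]
24 → extends → [8, 10, 12, 14, 17, 20, 24]
28 → extends → [8, 10, 12, 14, 17, 20, 24, 28]
26 → replaces 28 → [8, 10, 12, 14, 17, 20, 24, 26]
18 → replaces 20 → [8, 10, 12, 14, 17, 18, 24, 26]
Eight tails, so the longest strictly increasing subsequence has length 8 (e.g. 8, 10, 12, 16, 17, 20, 24, 28).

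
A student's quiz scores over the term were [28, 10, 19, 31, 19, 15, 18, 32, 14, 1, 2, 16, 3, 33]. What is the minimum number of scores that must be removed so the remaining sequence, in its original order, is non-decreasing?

Fewest deletions = n − (longest non-decreasing subsequence).
i:      1  2  3  4  5  6  7  8  9 10 11 12 13 14
a[i]:  28 10 19 31 19 15 18 32 14  1  2 16  3 33
dp:     1  1  2  3  3  2  3  4  2  1  2  3  3  5
max dp = 5, so deletions = 14 − 5 = 9.

9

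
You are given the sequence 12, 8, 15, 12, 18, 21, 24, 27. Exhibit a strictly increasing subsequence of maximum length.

12, 15, 18, 21, 24, 27

Patience tails give the LIS length; then backtrack through the dp parents:
12 → extends → [12]
8 → replaces 12 → [8]
15 → extends → [8, 15]
12 → replaces 15 → [8, 12]
18 → extends → [8, 12, 18]
21 → extends → [8, 12, 18, 21]
24 → extends → [8, 12, 18, 21, 24]
27 → extends → [8, 12, 18, 21, 24, 27]
Length 6; one witness is 12, 15, 18, 21, 24, 27.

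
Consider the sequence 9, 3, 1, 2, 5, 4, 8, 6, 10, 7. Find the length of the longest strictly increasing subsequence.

5

Track the smallest tail for each achievable length (strict):
9 → extends → [9]
3 → replaces 9 → [3]
1 → replaces 3 → [1]
2 → extends → [1, 2]
5 → extends → [1, 2, 5]
4 → replaces 5 → [1, 2, 4]
8 → extends → [1, 2, 4, 8]
6 → replaces 8 → [1, 2, 4, 6]
10 → extends → [1, 2, 4, 6, 10]
7 → replaces 10 → [1, 2, 4, 6, 7]
Five tails, so the longest strictly increasing subsequence has length 5 (e.g. 1, 2, 5, 8, 10).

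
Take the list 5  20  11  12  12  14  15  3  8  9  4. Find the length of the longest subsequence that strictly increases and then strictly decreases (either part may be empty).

inc[i] = longest strictly increasing subsequence ending at i; dec[i] = longest strictly decreasing subsequence starting at i:
i:      1  2  3  4  5  6  7  8  9 10 11
a[i]:   5 20 11 12 12 14 15  3  8  9  4
inc:    1  2  2  3  3  4  5  1  2  3  2
dec:    2  4  3  3  3  3  3  1  2  2  1
Best peak at i=7 (value 15): inc=5, dec=3, length 5+3−1 = 7.

7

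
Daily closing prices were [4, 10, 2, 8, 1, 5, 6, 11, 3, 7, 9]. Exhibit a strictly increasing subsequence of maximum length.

Patience tails give the LIS length; then backtrack through the dp parents:
4 → extends → [4]
10 → extends → [4, 10]
2 → replaces 4 → [2, 10]
8 → replaces 10 → [2, 8]
1 → replaces 2 → [1, 8]
5 → replaces 8 → [1, 5]
6 → extends → [1, 5, 6]
11 → extends → [1, 5, 6, 11]
3 → replaces 5 → [1, 3, 6, 11]
7 → replaces 11 → [1, 3, 6, 7]
9 → extends → [1, 3, 6, 7, 9]
Length 5; one witness is 4, 5, 6, 7, 9.

4, 5, 6, 7, 9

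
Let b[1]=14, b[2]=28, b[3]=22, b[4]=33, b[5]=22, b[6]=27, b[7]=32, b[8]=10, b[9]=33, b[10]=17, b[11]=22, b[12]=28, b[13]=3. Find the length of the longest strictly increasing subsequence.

5

Let dp[i] be the length of the longest such subsequence ending at index i:
i:      1  2  3  4  5  6  7  8  9 10 11 12 13
b[i]:  14 28 22 33 22 27 32 10 33 17 22 28  3
dp:     1  2  2  3  2  3  4  1  5  2  3  4  1
Maximum dp value is 5.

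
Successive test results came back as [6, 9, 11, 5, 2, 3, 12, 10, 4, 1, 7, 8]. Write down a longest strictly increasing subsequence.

2, 3, 4, 7, 8

Patience tails give the LIS length; then backtrack through the dp parents:
6 → extends → [6]
9 → extends → [6, 9]
11 → extends → [6, 9, 11]
5 → replaces 6 → [5, 9, 11]
2 → replaces 5 → [2, 9, 11]
3 → replaces 9 → [2, 3, 11]
12 → extends → [2, 3, 11, 12]
10 → replaces 11 → [2, 3, 10, 12]
4 → replaces 10 → [2, 3, 4, 12]
1 → replaces 2 → [1, 3, 4, 12]
7 → replaces 12 → [1, 3, 4, 7]
8 → extends → [1, 3, 4, 7, 8]
Length 5; one witness is 2, 3, 4, 7, 8.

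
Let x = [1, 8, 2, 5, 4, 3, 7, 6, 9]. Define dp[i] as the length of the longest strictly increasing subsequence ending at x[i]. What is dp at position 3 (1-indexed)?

2

dp[i] = 1 + max{dp[j] : j<i, x[j]<x[i]} (or 1 if no such j):
i:     1 2 3 4 5 6 7 8 9
x[i]:  1 8 2 5 4 3 7 6 9
dp:    1 2 2 3 3 3 4 4 5
At index 3 the value is 2.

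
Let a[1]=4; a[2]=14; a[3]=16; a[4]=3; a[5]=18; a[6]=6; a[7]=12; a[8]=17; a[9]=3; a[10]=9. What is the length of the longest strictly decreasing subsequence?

Negate each value so 'decreasing' becomes 'increasing', then run patience tails on the negated sequence:
-4 → extends → [-4]
-14 → replaces -4 → [-14]
-16 → replaces -14 → [-16]
-3 → extends → [-16, -3]
-18 → replaces -16 → [-18, -3]
-6 → replaces -3 → [-18, -6]
-12 → replaces -6 → [-18, -12]
-17 → replaces -12 → [-18, -17]
-3 → extends → [-18, -17, -3]
-9 → replaces -3 → [-18, -17, -9]
Three tails, so the longest strictly decreasing subsequence of the original has length 3.

3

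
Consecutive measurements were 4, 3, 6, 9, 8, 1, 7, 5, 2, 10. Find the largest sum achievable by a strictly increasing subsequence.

29

Let S[i] be the best sum of a strictly increasing subsequence ending at i:
i:      1  2  3  4  5  6  7  8  9 10
a[i]:   4  3  6  9  8  1  7  5  2 10
S:      4  3 10 19 18  1 17  9  3 29
Maximum is 29 (e.g. 4 + 6 + 9 + 10).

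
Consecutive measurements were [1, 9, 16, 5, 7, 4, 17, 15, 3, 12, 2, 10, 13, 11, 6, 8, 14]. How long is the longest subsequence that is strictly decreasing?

5

Negate each value so 'decreasing' becomes 'increasing', then run patience tails on the negated sequence:
-1 → extends → [-1]
-9 → replaces -1 → [-9]
-16 → replaces -9 → [-16]
-5 → extends → [-16, -5]
-7 → replaces -5 → [-16, -7]
-4 → extends → [-16, -7, -4]
-17 → replaces -16 → [-17, -7, -4]
-15 → replaces -7 → [-17, -15, -4]
-3 → extends → [-17, -15, -4, -3]
-12 → replaces -4 → [-17, -15, -12, -3]
-2 → extends → [-17, -15, -12, -3, -2]
-10 → replaces -3 → [-17, -15, -12, -10, -2]
-13 → replaces -12 → [-17, -15, -13, -10, -2]
-11 → replaces -10 → [-17, -15, -13, -11, -2]
-6 → replaces -2 → [-17, -15, -13, -11, -6]
-8 → replaces -6 → [-17, -15, -13, -11, -8]
-14 → replaces -13 → [-17, -15, -14, -11, -8]
Five tails, so the longest strictly decreasing subsequence of the original has length 5.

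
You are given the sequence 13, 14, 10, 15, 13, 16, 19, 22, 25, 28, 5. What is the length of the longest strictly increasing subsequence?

Let dp[i] be the length of the longest such subsequence ending at index i:
i:      1  2  3  4  5  6  7  8  9 10 11
a[i]:  13 14 10 15 13 16 19 22 25 28  5
dp:     1  2  1  3  2  4  5  6  7  8  1
Maximum dp value is 8.

8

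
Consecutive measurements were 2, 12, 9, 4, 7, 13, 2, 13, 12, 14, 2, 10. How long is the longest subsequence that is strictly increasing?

Track the smallest tail for each achievable length (strict):
2 → extends → [2]
12 → extends → [2, 12]
9 → replaces 12 → [2, 9]
4 → replaces 9 → [2, 4]
7 → extends → [2, 4, 7]
13 → extends → [2, 4, 7, 13]
2 → already a tail → [2, 4, 7, 13]
13 → already a tail → [2, 4, 7, 13]
12 → replaces 13 → [2, 4, 7, 12]
14 → extends → [2, 4, 7, 12, 14]
2 → already a tail → [2, 4, 7, 12, 14]
10 → replaces 12 → [2, 4, 7, 10, 14]
Five tails, so the longest strictly increasing subsequence has length 5 (e.g. 2, 4, 7, 13, 14).

5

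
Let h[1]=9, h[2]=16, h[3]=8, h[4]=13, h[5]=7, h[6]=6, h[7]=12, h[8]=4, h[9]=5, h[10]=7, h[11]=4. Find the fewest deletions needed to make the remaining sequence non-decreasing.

Fewest deletions = n − (longest non-decreasing subsequence).
i:      1  2  3  4  5  6  7  8  9 10 11
h[i]:   9 16  8 13  7  6 12  4  5  7  4
dp:     1  2  1  2  1  1  2  1  2  3  2
max dp = 3, so deletions = 11 − 3 = 8.

8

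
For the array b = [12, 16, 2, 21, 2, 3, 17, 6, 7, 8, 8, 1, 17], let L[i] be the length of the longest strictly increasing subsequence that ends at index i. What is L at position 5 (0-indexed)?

2

dp[i] = 1 + max{dp[j] : j<i, b[j]<b[i]} (or 1 if no such j):
i:      0  1  2  3  4  5  6  7  8  9 10 11 12
b[i]:  12 16  2 21  2  3 17  6  7  8  8  1 17
dp:     1  2  1  3  1  2  3  3  4  5  5  1  6
At index 5 the value is 2.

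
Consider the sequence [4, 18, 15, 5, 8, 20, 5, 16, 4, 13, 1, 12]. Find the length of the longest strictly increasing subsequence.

4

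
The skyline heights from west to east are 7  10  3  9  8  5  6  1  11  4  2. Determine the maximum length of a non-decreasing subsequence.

4

Let dp[i] be the length of the longest such subsequence ending at index i:
i:      1  2  3  4  5  6  7  8  9 10 11
a[i]:   7 10  3  9  8  5  6  1 11  4  2
dp:     1  2  1  2  2  2  3  1  4  2  2
Maximum dp value is 4.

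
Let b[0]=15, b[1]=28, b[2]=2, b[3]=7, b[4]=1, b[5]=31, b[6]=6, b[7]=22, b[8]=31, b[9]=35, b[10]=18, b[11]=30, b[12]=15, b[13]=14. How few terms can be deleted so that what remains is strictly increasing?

Fewest deletions = n − (longest strictly increasing subsequence).
i:      0  1  2  3  4  5  6  7  8  9 10 11 12 13
b[i]:  15 28  2  7  1 31  6 22 31 35 18 30 15 14
dp:     1  2  1  2  1  3  2  3  4  5  3  4  3  3
max dp = 5, so deletions = 14 − 5 = 9.

9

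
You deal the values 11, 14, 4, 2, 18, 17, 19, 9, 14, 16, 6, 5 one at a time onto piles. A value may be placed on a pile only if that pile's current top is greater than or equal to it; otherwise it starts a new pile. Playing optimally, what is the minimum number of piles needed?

4

Place each on the leftmost legal pile:
11 → new pile 1 (tops now [11])
14 → new pile 2 (tops now [11, 14])
4 → pile 1 (tops now [4, 14])
2 → pile 1 (tops now [2, 14])
18 → new pile 3 (tops now [2, 14, 18])
17 → pile 3 (tops now [2, 14, 17])
19 → new pile 4 (tops now [2, 14, 17, 19])
9 → pile 2 (tops now [2, 9, 17, 19])
14 → pile 3 (tops now [2, 9, 14, 19])
16 → pile 4 (tops now [2, 9, 14, 16])
6 → pile 2 (tops now [2, 6, 14, 16])
5 → pile 2 (tops now [2, 5, 14, 16])
Four piles.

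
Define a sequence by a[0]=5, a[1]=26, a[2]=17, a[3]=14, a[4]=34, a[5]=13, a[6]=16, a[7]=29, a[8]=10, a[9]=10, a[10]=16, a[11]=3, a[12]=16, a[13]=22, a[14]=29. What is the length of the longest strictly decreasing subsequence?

Let dp[i] be the longest strictly decreasing subsequence ending at i:
i:      0  1  2  3  4  5  6  7  8  9 10 11 12 13 14
a[i]:   5 26 17 14 34 13 16 29 10 10 16  3 16 22 29
dp:     1  1  2  3  1  4  3  2  5  5  3  6  3  3  2
Maximum is 6.

6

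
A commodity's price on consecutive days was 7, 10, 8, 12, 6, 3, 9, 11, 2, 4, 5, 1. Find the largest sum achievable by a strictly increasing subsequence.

35

Let S[i] be the best sum of a strictly increasing subsequence ending at i:
i:      1  2  3  4  5  6  7  8  9 10 11 12
a[i]:   7 10  8 12  6  3  9 11  2  4  5  1
S:      7 17 15 29  6  3 24 35  2  7 12  1
Maximum is 35 (e.g. 7 + 8 + 9 + 11).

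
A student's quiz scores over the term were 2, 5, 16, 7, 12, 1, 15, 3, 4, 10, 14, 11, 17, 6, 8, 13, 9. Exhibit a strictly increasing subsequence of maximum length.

2, 5, 7, 12, 15, 17

Patience tails give the LIS length; then backtrack through the dp parents:
2 → extends → [2]
5 → extends → [2, 5]
16 → extends → [2, 5, 16]
7 → replaces 16 → [2, 5, 7]
12 → extends → [2, 5, 7, 12]
1 → replaces 2 → [1, 5, 7, 12]
15 → extends → [1, 5, 7, 12, 15]
3 → replaces 5 → [1, 3, 7, 12, 15]
4 → replaces 7 → [1, 3, 4, 12, 15]
10 → replaces 12 → [1, 3, 4, 10, 15]
14 → replaces 15 → [1, 3, 4, 10, 14]
11 → replaces 14 → [1, 3, 4, 10, 11]
17 → extends → [1, 3, 4, 10, 11, 17]
6 → replaces 10 → [1, 3, 4, 6, 11, 17]
8 → replaces 11 → [1, 3, 4, 6, 8, 17]
13 → replaces 17 → [1, 3, 4, 6, 8, 13]
9 → replaces 13 → [1, 3, 4, 6, 8, 9]
Length 6; one witness is 2, 5, 7, 12, 15, 17.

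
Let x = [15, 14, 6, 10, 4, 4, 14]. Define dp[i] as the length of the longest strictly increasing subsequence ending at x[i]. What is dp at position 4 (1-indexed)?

dp[i] = 1 + max{dp[j] : j<i, x[j]<x[i]} (or 1 if no such j):
i:      1  2  3  4  5  6  7
x[i]:  15 14  6 10  4  4 14
dp:     1  1  1  2  1  1  3
At index 4 the value is 2.

2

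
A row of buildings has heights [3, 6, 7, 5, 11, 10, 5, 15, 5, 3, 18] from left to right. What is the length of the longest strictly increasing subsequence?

6

Track the smallest tail for each achievable length (strict):
3 → extends → [3]
6 → extends → [3, 6]
7 → extends → [3, 6, 7]
5 → replaces 6 → [3, 5, 7]
11 → extends → [3, 5, 7, 11]
10 → replaces 11 → [3, 5, 7, 10]
5 → already a tail → [3, 5, 7, 10]
15 → extends → [3, 5, 7, 10, 15]
5 → already a tail → [3, 5, 7, 10, 15]
3 → already a tail → [3, 5, 7, 10, 15]
18 → extends → [3, 5, 7, 10, 15, 18]
Six tails, so the longest strictly increasing subsequence has length 6 (e.g. 3, 6, 7, 11, 15, 18).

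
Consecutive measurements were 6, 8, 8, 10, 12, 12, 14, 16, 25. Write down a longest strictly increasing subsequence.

6, 8, 10, 12, 14, 16, 25

Patience tails give the LIS length; then backtrack through the dp parents:
6 → extends → [6]
8 → extends → [6, 8]
8 → already a tail → [6, 8]
10 → extends → [6, 8, 10]
12 → extends → [6, 8, 10, 12]
12 → already a tail → [6, 8, 10, 12]
14 → extends → [6, 8, 10, 12, 14]
16 → extends → [6, 8, 10, 12, 14, 16]
25 → extends → [6, 8, 10, 12, 14, 16, 25]
Length 7; one witness is 6, 8, 10, 12, 14, 16, 25.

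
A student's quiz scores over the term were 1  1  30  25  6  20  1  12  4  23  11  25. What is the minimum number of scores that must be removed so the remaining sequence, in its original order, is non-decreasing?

6

Fewest deletions = n − (longest non-decreasing subsequence).
i:      1  2  3  4  5  6  7  8  9 10 11 12
a[i]:   1  1 30 25  6 20  1 12  4 23 11 25
dp:     1  2  3  3  3  4  3  4  4  5  5  6
max dp = 6, so deletions = 12 − 6 = 6.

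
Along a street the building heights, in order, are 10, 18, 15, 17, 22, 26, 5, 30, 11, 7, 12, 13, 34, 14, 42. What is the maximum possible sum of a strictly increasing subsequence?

196

Let S[i] be the best sum of a strictly increasing subsequence ending at i:
i:       1   2   3   4   5   6   7   8   9  10  11  12  13  14  15
a[i]:   10  18  15  17  22  26   5  30  11   7  12  13  34  14  42
S:      10  28  25  42  64  90   5 120  21  12  33  46 154  60 196
Maximum is 196 (e.g. 10 + 15 + 17 + 22 + 26 + 30 + 34 + 42).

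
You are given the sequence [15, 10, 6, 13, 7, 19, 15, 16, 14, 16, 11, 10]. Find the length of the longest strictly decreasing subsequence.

Let dp[i] be the longest strictly decreasing subsequence ending at i:
i:      1  2  3  4  5  6  7  8  9 10 11 12
a[i]:  15 10  6 13  7 19 15 16 14 16 11 10
dp:     1  2  3  2  3  1  2  2  3  2  4  5
Maximum is 5.

5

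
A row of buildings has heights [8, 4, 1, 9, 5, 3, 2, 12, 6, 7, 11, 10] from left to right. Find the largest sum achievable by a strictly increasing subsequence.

Let S[i] be the best sum of a strictly increasing subsequence ending at i:
i:      1  2  3  4  5  6  7  8  9 10 11 12
a[i]:   8  4  1  9  5  3  2 12  6  7 11 10
S:      8  4  1 17  9  4  3 29 15 22 33 32
Maximum is 33 (e.g. 4 + 5 + 6 + 7 + 11).

33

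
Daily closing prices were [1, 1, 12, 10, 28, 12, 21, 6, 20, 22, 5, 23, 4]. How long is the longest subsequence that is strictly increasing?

6

Track the smallest tail for each achievable length (strict):
1 → extends → [1]
1 → already a tail → [1]
12 → extends → [1, 12]
10 → replaces 12 → [1, 10]
28 → extends → [1, 10, 28]
12 → replaces 28 → [1, 10, 12]
21 → extends → [1, 10, 12, 21]
6 → replaces 10 → [1, 6, 12, 21]
20 → replaces 21 → [1, 6, 12, 20]
22 → extends → [1, 6, 12, 20, 22]
5 → replaces 6 → [1, 5, 12, 20, 22]
23 → extends → [1, 5, 12, 20, 22, 23]
4 → replaces 5 → [1, 4, 12, 20, 22, 23]
Six tails, so the longest strictly increasing subsequence has length 6 (e.g. 1, 10, 12, 21, 22, 23).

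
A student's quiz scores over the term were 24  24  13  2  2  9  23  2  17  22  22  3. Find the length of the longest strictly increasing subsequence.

4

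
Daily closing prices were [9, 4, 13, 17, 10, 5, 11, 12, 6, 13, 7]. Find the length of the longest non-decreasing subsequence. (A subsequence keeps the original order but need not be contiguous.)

Let dp[i] be the length of the longest such subsequence ending at index i:
i:      1  2  3  4  5  6  7  8  9 10 11
a[i]:   9  4 13 17 10  5 11 12  6 13  7
dp:     1  1  2  3  2  2  3  4  3  5  4
Maximum dp value is 5.

5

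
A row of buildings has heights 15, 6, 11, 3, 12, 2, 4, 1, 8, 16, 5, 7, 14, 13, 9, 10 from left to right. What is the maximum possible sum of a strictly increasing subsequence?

45

Let S[i] be the best sum of a strictly increasing subsequence ending at i:
i:      1  2  3  4  5  6  7  8  9 10 11 12 13 14 15 16
a[i]:  15  6 11  3 12  2  4  1  8 16  5  7 14 13  9 10
S:     15  6 17  3 29  2  7  1 15 45 12 19 43 42 28 38
Maximum is 45 (e.g. 6 + 11 + 12 + 16).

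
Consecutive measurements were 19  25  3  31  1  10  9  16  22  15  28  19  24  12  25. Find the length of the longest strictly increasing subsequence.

6

Track the smallest tail for each achievable length (strict):
19 → extends → [19]
25 → extends → [19, 25]
3 → replaces 19 → [3, 25]
31 → extends → [3, 25, 31]
1 → replaces 3 → [1, 25, 31]
10 → replaces 25 → [1, 10, 31]
9 → replaces 10 → [1, 9, 31]
16 → replaces 31 → [1, 9, 16]
22 → extends → [1, 9, 16, 22]
15 → replaces 16 → [1, 9, 15, 22]
28 → extends → [1, 9, 15, 22, 28]
19 → replaces 22 → [1, 9, 15, 19, 28]
24 → replaces 28 → [1, 9, 15, 19, 24]
12 → replaces 15 → [1, 9, 12, 19, 24]
25 → extends → [1, 9, 12, 19, 24, 25]
Six tails, so the longest strictly increasing subsequence has length 6 (e.g. 3, 10, 16, 22, 24, 25).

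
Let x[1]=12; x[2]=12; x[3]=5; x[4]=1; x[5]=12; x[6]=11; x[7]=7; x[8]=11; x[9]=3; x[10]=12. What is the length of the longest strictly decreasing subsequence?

4

Let dp[i] be the longest strictly decreasing subsequence ending at i:
i:      1  2  3  4  5  6  7  8  9 10
x[i]:  12 12  5  1 12 11  7 11  3 12
dp:     1  1  2  3  1  2  3  2  4  1
Maximum is 4.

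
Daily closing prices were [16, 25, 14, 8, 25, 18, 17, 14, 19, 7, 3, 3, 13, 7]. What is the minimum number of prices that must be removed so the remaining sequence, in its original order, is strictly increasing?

Fewest deletions = n − (longest strictly increasing subsequence).
Patience tails:
16 → extends → [16]
25 → extends → [16, 25]
14 → replaces 16 → [14, 25]
8 → replaces 14 → [8, 25]
25 → already a tail → [8, 25]
18 → replaces 25 → [8, 18]
17 → replaces 18 → [8, 17]
14 → replaces 17 → [8, 14]
19 → extends → [8, 14, 19]
7 → replaces 8 → [7, 14, 19]
3 → replaces 7 → [3, 14, 19]
3 → already a tail → [3, 14, 19]
13 → replaces 14 → [3, 13, 19]
7 → replaces 13 → [3, 7, 19]
Longest strictly increasing subsequence has length 3, so deletions = 14 − 3 = 11.

11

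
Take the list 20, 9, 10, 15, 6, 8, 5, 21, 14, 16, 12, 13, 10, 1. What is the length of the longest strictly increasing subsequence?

4

Track the smallest tail for each achievable length (strict):
20 → extends → [20]
9 → replaces 20 → [9]
10 → extends → [9, 10]
15 → extends → [9, 10, 15]
6 → replaces 9 → [6, 10, 15]
8 → replaces 10 → [6, 8, 15]
5 → replaces 6 → [5, 8, 15]
21 → extends → [5, 8, 15, 21]
14 → replaces 15 → [5, 8, 14, 21]
16 → replaces 21 → [5, 8, 14, 16]
12 → replaces 14 → [5, 8, 12, 16]
13 → replaces 16 → [5, 8, 12, 13]
10 → replaces 12 → [5, 8, 10, 13]
1 → replaces 5 → [1, 8, 10, 13]
Four tails, so the longest strictly increasing subsequence has length 4 (e.g. 9, 10, 15, 21).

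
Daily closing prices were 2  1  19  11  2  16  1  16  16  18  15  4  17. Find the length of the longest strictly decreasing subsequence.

4

Negate each value so 'decreasing' becomes 'increasing', then run patience tails on the negated sequence:
-2 → extends → [-2]
-1 → extends → [-2, -1]
-19 → replaces -2 → [-19, -1]
-11 → replaces -1 → [-19, -11]
-2 → extends → [-19, -11, -2]
-16 → replaces -11 → [-19, -16, -2]
-1 → extends → [-19, -16, -2, -1]
-16 → already a tail → [-19, -16, -2, -1]
-16 → already a tail → [-19, -16, -2, -1]
-18 → replaces -16 → [-19, -18, -2, -1]
-15 → replaces -2 → [-19, -18, -15, -1]
-4 → replaces -1 → [-19, -18, -15, -4]
-17 → replaces -15 → [-19, -18, -17, -4]
Four tails, so the longest strictly decreasing subsequence of the original has length 4.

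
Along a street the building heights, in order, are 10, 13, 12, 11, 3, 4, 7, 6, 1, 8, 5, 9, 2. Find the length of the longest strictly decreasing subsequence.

Let dp[i] be the longest strictly decreasing subsequence ending at i:
i:      1  2  3  4  5  6  7  8  9 10 11 12 13
a[i]:  10 13 12 11  3  4  7  6  1  8  5  9  2
dp:     1  1  2  3  4  4  4  5  6  4  6  4  7
Maximum is 7.

7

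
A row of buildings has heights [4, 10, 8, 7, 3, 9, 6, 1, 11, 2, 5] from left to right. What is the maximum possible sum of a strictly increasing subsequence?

Let S[i] be the best sum of a strictly increasing subsequence ending at i:
i:      1  2  3  4  5  6  7  8  9 10 11
a[i]:   4 10  8  7  3  9  6  1 11  2  5
S:      4 14 12 11  3 21 10  1 32  3  9
Maximum is 32 (e.g. 4 + 8 + 9 + 11).

32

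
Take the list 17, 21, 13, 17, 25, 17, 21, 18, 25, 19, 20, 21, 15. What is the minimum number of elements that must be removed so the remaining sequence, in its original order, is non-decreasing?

6

Fewest deletions = n − (longest non-decreasing subsequence).
Patience tails:
17 → extends → [17]
21 → extends → [17, 21]
13 → replaces 17 → [13, 21]
17 → replaces 21 → [13, 17]
25 → extends → [13, 17, 25]
17 → replaces 25 → [13, 17, 17]
21 → extends → [13, 17, 17, 21]
18 → replaces 21 → [13, 17, 17, 18]
25 → extends → [13, 17, 17, 18, 25]
19 → replaces 25 → [13, 17, 17, 18, 19]
20 → extends → [13, 17, 17, 18, 19, 20]
21 → extends → [13, 17, 17, 18, 19, 20, 21]
15 → replaces 17 → [13, 15, 17, 18, 19, 20, 21]
Longest non-decreasing subsequence has length 7, so deletions = 13 − 7 = 6.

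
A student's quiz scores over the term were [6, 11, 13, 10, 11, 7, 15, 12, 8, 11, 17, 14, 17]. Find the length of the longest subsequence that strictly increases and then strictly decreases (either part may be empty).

6

inc[i] = longest strictly increasing subsequence ending at i; dec[i] = longest strictly decreasing subsequence starting at i:
i:      1  2  3  4  5  6  7  8  9 10 11 12 13
a[i]:   6 11 13 10 11  7 15 12  8 11 17 14 17
inc:    1  2  3  2  3  2  4  4  3  4  5  5  6
dec:    1  3  3  2  2  1  3  2  1  1  2  1  1
Best peak at i=7 (value 15): inc=4, dec=3, length 4+3−1 = 6.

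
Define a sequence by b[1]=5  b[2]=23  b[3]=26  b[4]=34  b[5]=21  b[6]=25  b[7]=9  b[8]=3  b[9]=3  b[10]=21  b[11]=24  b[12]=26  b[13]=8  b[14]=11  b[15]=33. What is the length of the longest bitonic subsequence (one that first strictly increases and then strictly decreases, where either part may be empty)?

inc[i] = longest strictly increasing subsequence ending at i; dec[i] = longest strictly decreasing subsequence starting at i:
i:      1  2  3  4  5  6  7  8  9 10 11 12 13 14 15
b[i]:   5 23 26 34 21 25  9  3  3 21 24 26  8 11 33
inc:    1  2  3  4  2  3  2  1  1  3  4  5  2  3  6
dec:    2  4  4  4  3  3  2  1  1  2  2  2  1  1  1
Best peak at i=4 (value 34): inc=4, dec=4, length 4+4−1 = 7.

7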